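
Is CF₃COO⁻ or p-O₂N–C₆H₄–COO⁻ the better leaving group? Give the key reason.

CF₃COO⁻

CF₃COO⁻ is the better leaving group.
pKₐ(CF₃COOH) ≈ 0.2 versus pKₐ(p-nitrobenzoic acid) ≈ 3.4: CF₃COO⁻ is the much weaker base.
Strongly electron-withdrawing CF₃ stabilises the carboxylate.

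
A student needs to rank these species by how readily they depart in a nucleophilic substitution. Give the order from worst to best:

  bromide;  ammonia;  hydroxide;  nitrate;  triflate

hydroxide < ammonia < nitrate < bromide < triflate

triflate: pKₐ(CF₃SO₃H (triflic acid)) ≈ -14 — charge spread over three oxygens and a CF₃ group; the premier leaving group in synthesis
bromide: pKₐ(HBr) ≈ -9
nitrate: pKₐ(HNO₃) ≈ -1.3 — resonance-delocalised over three oxygens
ammonia: pKₐ(NH₄⁺) ≈ 9.2 — neutral but moderately basic; leaves from R–NH₃⁺
hydroxide: pKₐ(H₂O) ≈ 15.7 — strong base; essentially never leaves without prior activation
The question asks for worst first, so the sequence is read in increasing leaving-group ability.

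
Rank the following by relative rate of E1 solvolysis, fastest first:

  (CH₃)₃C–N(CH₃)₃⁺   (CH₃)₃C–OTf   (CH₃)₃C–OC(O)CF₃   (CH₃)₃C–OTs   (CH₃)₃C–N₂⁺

(CH₃)₃C–N₂⁺ > (CH₃)₃C–OTf > (CH₃)₃C–OTs > (CH₃)₃C–OC(O)CF₃ > (CH₃)₃C–N(CH₃)₃⁺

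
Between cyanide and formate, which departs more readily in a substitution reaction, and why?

formate is the better leaving group.
pKₐ(HCOOH) ≈ 3.8 versus pKₐ(HCN) ≈ 9.2: formate is the much weaker base.
Resonance-stabilised carboxylate.

formate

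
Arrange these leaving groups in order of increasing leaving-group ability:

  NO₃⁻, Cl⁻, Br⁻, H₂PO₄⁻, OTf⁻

H₂PO₄⁻ < NO₃⁻ < Cl⁻ < Br⁻ < OTf⁻

A good leaving group is a weak base: the lower the pKₐ of its conjugate acid, the more readily it departs.
OTf⁻: pKₐ(CF₃SO₃H (triflic acid)) ≈ -14 — charge spread over three oxygens and a CF₃ group; the premier leaving group in synthesis
Br⁻: pKₐ(HBr) ≈ -9 — weak base; good leaving group
Cl⁻: pKₐ(HCl) ≈ -7 — moderately weak base
NO₃⁻: pKₐ(HNO₃) ≈ -1.3
H₂PO₄⁻: pKₐ(H₃PO₄) ≈ 2.1 — moderate base; biological leaving group after further activation
Listed from poorest to best leaving group as asked.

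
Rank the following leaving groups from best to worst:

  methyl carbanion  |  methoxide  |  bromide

Rank by basicity of the departing species: weakest base leaves most easily.
bromide: pKₐ(HBr) ≈ -9 — weak base; good leaving group
methoxide: pKₐ(CH₃OH) ≈ 15.5
methyl carbanion: pKₐ(CH₄) ≈ 48

bromide > methoxide > methyl carbanion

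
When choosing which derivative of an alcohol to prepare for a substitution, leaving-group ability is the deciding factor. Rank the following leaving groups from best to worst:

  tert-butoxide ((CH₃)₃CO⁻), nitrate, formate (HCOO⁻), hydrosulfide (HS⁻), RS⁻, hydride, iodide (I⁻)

iodide (I⁻) > nitrate > formate (HCOO⁻) > hydrosulfide (HS⁻) > RS⁻ > tert-butoxide ((CH₃)₃CO⁻) > hydride

iodide (I⁻): pKₐ(HI) ≈ -10 — large, highly polarisable; very weak base
nitrate: pKₐ(HNO₃) ≈ -1.3
formate (HCOO⁻): pKₐ(HCOOH) ≈ 3.8 — resonance-stabilised carboxylate
hydrosulfide (HS⁻): pKₐ(H₂S) ≈ 7 — larger and more polarisable than the oxygen analogue
RS⁻: pKₐ(RSH (a thiol)) ≈ 10.5
tert-butoxide ((CH₃)₃CO⁻): pKₐ(t-BuOH) ≈ 18 — bulky, strongly basic alkoxide
hydride: pKₐ(H₂) ≈ 36 — extremely strong base; leaves only in special hydride-transfer contexts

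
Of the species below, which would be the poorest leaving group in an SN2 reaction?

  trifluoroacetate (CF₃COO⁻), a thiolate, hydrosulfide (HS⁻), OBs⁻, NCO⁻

a thiolate

Leaving-group ability tracks the stability of the departed species; conjugate-acid pKₐ is the usual yardstick (lower pKₐ → better LG).
OBs⁻: pKₐ(p-BrC₆H₄SO₃H) ≈ -2.8
trifluoroacetate (CF₃COO⁻): pKₐ(CF₃COOH) ≈ 0.2
NCO⁻: pKₐ(HOCN) ≈ 3.5
hydrosulfide (HS⁻): pKₐ(H₂S) ≈ 7
a thiolate: pKₐ(RSH (a thiol)) ≈ 10.5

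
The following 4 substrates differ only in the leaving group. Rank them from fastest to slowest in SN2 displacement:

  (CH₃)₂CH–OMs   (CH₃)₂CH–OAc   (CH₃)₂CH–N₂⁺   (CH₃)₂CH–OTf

(CH₃)₂CH–N₂⁺ > (CH₃)₂CH–OTf > (CH₃)₂CH–OMs > (CH₃)₂CH–OAc

Same R in every case — rank the leaving groups.
A good leaving group is a weak base: the lower the pKₐ of its conjugate acid, the more readily it departs.
(CH₃)₂CH–N₂⁺ loses N₂: no meaningful conjugate acid; N₂ departs as an exceptionally stable neutral molecule
(CH₃)₂CH–OTf loses OTf⁻: pKₐ(CF₃SO₃H (triflic acid)) ≈ -14
(CH₃)₂CH–OMs loses OMs⁻: pKₐ(CH₃SO₃H (MsOH)) ≈ -1.9
(CH₃)₂CH–OAc loses AcO⁻: pKₐ(CH₃COOH) ≈ 4.8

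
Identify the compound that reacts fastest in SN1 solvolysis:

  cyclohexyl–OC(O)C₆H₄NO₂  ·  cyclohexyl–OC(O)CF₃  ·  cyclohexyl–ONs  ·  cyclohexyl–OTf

Identical carbon frameworks mean the comparison reduces to leaving-group quality.
Rank by basicity of the departing species: weakest base leaves most easily.
cyclohexyl–OTf loses OTf⁻: pKₐ(CF₃SO₃H (triflic acid)) ≈ -14
cyclohexyl–ONs loses ONs⁻: pKₐ(p-O₂NC₆H₄SO₃H) ≈ -3.5
cyclohexyl–OC(O)CF₃ loses CF₃COO⁻: pKₐ(CF₃COOH) ≈ 0.2
cyclohexyl–OC(O)C₆H₄NO₂ loses p-O₂N–C₆H₄–COO⁻: pKₐ(p-nitrobenzoic acid) ≈ 3.4

cyclohexyl–OTf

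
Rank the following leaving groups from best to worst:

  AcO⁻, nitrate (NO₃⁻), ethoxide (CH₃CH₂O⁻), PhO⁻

Leaving-group ability tracks the stability of the departed species; conjugate-acid pKₐ is the usual yardstick (lower pKₐ → better LG).
nitrate (NO₃⁻): pKₐ(HNO₃) ≈ -1.3
AcO⁻: pKₐ(CH₃COOH) ≈ 4.8
PhO⁻: pKₐ(C₆H₅OH (phenol)) ≈ 10
ethoxide (CH₃CH₂O⁻): pKₐ(CH₃CH₂OH) ≈ 16

nitrate (NO₃⁻) > AcO⁻ > PhO⁻ > ethoxide (CH₃CH₂O⁻)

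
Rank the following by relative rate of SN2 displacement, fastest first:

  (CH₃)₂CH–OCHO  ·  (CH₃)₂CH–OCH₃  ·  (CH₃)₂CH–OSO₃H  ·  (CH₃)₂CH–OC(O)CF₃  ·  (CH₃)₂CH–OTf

(CH₃)₂CH–OTf > (CH₃)₂CH–OSO₃H > (CH₃)₂CH–OC(O)CF₃ > (CH₃)₂CH–OCHO > (CH₃)₂CH–OCH₃

With the same alkyl group throughout, only the leaving group differentiates the rates.
Leaving-group ability tracks the stability of the departed species; conjugate-acid pKₐ is the usual yardstick (lower pKₐ → better LG).
(CH₃)₂CH–OTf loses OTf⁻: pKₐ(CF₃SO₃H (triflic acid)) ≈ -14
(CH₃)₂CH–OSO₃H loses HSO₄⁻: pKₐ(H₂SO₄) ≈ -3
(CH₃)₂CH–OC(O)CF₃ loses CF₃COO⁻: pKₐ(CF₃COOH) ≈ 0.2
(CH₃)₂CH–OCHO loses HCOO⁻: pKₐ(HCOOH) ≈ 3.8
(CH₃)₂CH–OCH₃ loses CH₃O⁻: pKₐ(CH₃OH) ≈ 15.5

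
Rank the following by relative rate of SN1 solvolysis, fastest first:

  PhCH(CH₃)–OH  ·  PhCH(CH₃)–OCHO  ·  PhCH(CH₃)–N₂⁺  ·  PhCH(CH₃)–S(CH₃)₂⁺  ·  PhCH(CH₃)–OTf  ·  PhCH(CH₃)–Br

The skeletons are identical, so relative rate is governed entirely by leaving-group ability.
Rank by basicity of the departing species: weakest base leaves most easily.
PhCH(CH₃)–N₂⁺ loses N₂: no meaningful conjugate acid; N₂ departs as an exceptionally stable neutral molecule
PhCH(CH₃)–OTf loses OTf⁻: pKₐ(CF₃SO₃H (triflic acid)) ≈ -14
PhCH(CH₃)–Br loses Br⁻: pKₐ(HBr) ≈ -9
PhCH(CH₃)–S(CH₃)₂⁺ loses SR'₂: pKₐ(R'₂SH⁺) ≈ -7
PhCH(CH₃)–OCHO loses HCOO⁻: pKₐ(HCOOH) ≈ 3.8
PhCH(CH₃)–OH loses OH⁻: pKₐ(H₂O) ≈ 15.7

PhCH(CH₃)–N₂⁺ > PhCH(CH₃)–OTf > PhCH(CH₃)–Br > PhCH(CH₃)–S(CH₃)₂⁺ > PhCH(CH₃)–OCHO > PhCH(CH₃)–OH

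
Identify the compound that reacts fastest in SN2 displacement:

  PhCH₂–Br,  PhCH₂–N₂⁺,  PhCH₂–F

PhCH₂–N₂⁺

With the same alkyl group throughout, only the leaving group differentiates the rates.
The more stable X⁻ (or X) is on its own — i.e. the weaker a base it is — the better a leaving group it makes.
PhCH₂–N₂⁺ loses N₂: no meaningful conjugate acid; N₂ departs as an exceptionally stable neutral molecule
PhCH₂–Br loses Br⁻: pKₐ(HBr) ≈ -9
PhCH₂–F loses F⁻: pKₐ(HF) ≈ 3.2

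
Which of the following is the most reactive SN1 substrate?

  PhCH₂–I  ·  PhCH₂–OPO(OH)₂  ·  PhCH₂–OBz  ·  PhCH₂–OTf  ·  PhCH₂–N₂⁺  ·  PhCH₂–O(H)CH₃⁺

PhCH₂–N₂⁺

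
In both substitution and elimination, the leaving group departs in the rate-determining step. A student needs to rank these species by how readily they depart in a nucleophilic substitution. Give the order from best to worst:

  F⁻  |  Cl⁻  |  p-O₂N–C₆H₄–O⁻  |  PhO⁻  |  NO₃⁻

Leaving-group ability tracks the stability of the departed species; conjugate-acid pKₐ is the usual yardstick (lower pKₐ → better LG).
Cl⁻: pKₐ(HCl) ≈ -7 — moderately weak base
NO₃⁻: pKₐ(HNO₃) ≈ -1.3 — resonance-delocalised over three oxygens
F⁻: pKₐ(HF) ≈ 3.2 — small and strongly basic; the poor halide leaving group
p-O₂N–C₆H₄–O⁻: pKₐ(p-nitrophenol) ≈ 7.2
PhO⁻: pKₐ(C₆H₅OH (phenol)) ≈ 10 — resonance into the ring helps, but still a poor LG

Cl⁻ > NO₃⁻ > F⁻ > p-O₂N–C₆H₄–O⁻ > PhO⁻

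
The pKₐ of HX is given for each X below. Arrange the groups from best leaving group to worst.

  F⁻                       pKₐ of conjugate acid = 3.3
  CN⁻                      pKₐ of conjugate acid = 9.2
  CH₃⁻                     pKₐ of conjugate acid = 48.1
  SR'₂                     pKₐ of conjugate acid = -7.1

SR'₂ > F⁻ > CN⁻ > CH₃⁻

Lower conjugate-acid pKₐ ⇒ weaker base ⇒ better leaving group.
Sorting by the given values: SR'₂ (-7.1), F⁻ (3.3), CN⁻ (9.2), CH₃⁻ (48.1).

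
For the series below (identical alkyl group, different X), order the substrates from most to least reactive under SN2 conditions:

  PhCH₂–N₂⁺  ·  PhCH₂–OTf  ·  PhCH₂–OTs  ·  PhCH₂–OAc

With the same alkyl group throughout, only the leaving group differentiates the rates.
Leaving-group ability tracks the stability of the departed species; conjugate-acid pKₐ is the usual yardstick (lower pKₐ → better LG).
PhCH₂–N₂⁺ loses N₂: no meaningful conjugate acid; N₂ departs as an exceptionally stable neutral molecule
PhCH₂–OTf loses OTf⁻: pKₐ(CF₃SO₃H (triflic acid)) ≈ -14
PhCH₂–OTs loses OTs⁻: pKₐ(p-CH₃C₆H₄SO₃H (TsOH)) ≈ -2.8
PhCH₂–OAc loses AcO⁻: pKₐ(CH₃COOH) ≈ 4.8

PhCH₂–N₂⁺ > PhCH₂–OTf > PhCH₂–OTs > PhCH₂–OAc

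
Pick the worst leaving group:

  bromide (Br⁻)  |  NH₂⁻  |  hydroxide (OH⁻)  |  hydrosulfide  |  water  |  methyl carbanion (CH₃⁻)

methyl carbanion (CH₃⁻)

Rank by basicity of the departing species: weakest base leaves most easily.
bromide (Br⁻): pKₐ(HBr) ≈ -9
water: pKₐ(H₃O⁺) ≈ -1.7
hydrosulfide: pKₐ(H₂S) ≈ 7
hydroxide (OH⁻): pKₐ(H₂O) ≈ 15.7
NH₂⁻: pKₐ(NH₃) ≈ 38
methyl carbanion (CH₃⁻): pKₐ(CH₄) ≈ 48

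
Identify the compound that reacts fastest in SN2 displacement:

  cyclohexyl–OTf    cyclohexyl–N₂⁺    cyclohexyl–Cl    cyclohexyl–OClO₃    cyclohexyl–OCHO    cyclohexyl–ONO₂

Same R in every case — rank the leaving groups.
A good leaving group is a weak base: the lower the pKₐ of its conjugate acid, the more readily it departs.
cyclohexyl–N₂⁺ loses N₂: no meaningful conjugate acid; N₂ departs as an exceptionally stable neutral molecule
cyclohexyl–OTf loses OTf⁻: pKₐ(CF₃SO₃H (triflic acid)) ≈ -14
cyclohexyl–OClO₃ loses ClO₄⁻: pKₐ(HClO₄) ≈ -10
cyclohexyl–Cl loses Cl⁻: pKₐ(HCl) ≈ -7
cyclohexyl–ONO₂ loses NO₃⁻: pKₐ(HNO₃) ≈ -1.3
cyclohexyl–OCHO loses HCOO⁻: pKₐ(HCOOH) ≈ 3.8

cyclohexyl–N₂⁺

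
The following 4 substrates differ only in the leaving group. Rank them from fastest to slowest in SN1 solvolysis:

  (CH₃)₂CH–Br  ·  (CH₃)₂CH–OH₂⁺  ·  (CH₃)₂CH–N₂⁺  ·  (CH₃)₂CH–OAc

(CH₃)₂CH–N₂⁺ > (CH₃)₂CH–Br > (CH₃)₂CH–OH₂⁺ > (CH₃)₂CH–OAc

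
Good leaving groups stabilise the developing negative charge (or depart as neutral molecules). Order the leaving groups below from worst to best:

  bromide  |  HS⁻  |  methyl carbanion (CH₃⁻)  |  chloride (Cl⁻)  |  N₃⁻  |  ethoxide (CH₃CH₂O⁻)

The more stable X⁻ (or X) is on its own — i.e. the weaker a base it is — the better a leaving group it makes.
bromide: pKₐ(HBr) ≈ -9
chloride (Cl⁻): pKₐ(HCl) ≈ -7
N₃⁻: pKₐ(HN₃) ≈ 4.7
HS⁻: pKₐ(H₂S) ≈ 7
ethoxide (CH₃CH₂O⁻): pKₐ(CH₃CH₂OH) ≈ 16
methyl carbanion (CH₃⁻): pKₐ(CH₄) ≈ 48
Listed from poorest to best leaving group as asked.

methyl carbanion (CH₃⁻) < ethoxide (CH₃CH₂O⁻) < HS⁻ < N₃⁻ < chloride (Cl⁻) < bromide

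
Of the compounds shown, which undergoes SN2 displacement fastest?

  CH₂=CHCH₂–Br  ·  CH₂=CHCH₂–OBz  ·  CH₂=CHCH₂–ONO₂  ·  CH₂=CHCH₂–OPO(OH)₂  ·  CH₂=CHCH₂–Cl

CH₂=CHCH₂–Br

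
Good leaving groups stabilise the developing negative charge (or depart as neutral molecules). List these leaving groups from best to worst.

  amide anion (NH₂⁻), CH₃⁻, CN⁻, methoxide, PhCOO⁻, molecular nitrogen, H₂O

molecular nitrogen > H₂O > PhCOO⁻ > CN⁻ > methoxide > amide anion (NH₂⁻) > CH₃⁻

The more stable X⁻ (or X) is on its own — i.e. the weaker a base it is — the better a leaving group it makes.
molecular nitrogen: no meaningful conjugate acid; N₂ departs as an exceptionally stable neutral molecule
H₂O: pKₐ(H₃O⁺) ≈ -1.7 — neutral; leaves from a protonated alcohol (R–OH₂⁺)
PhCOO⁻: pKₐ(C₆H₅COOH) ≈ 4.2
CN⁻: pKₐ(HCN) ≈ 9.2 — sp carbon stabilises the charge somewhat, but still a poor LG
methoxide: pKₐ(CH₃OH) ≈ 15.5 — strong base; alkoxides do not leave unassisted
amide anion (NH₂⁻): pKₐ(NH₃) ≈ 38 — extremely strong base; never a leaving group
CH₃⁻: pKₐ(CH₄) ≈ 48 — unstabilised carbanion; the worst conceivable leaving group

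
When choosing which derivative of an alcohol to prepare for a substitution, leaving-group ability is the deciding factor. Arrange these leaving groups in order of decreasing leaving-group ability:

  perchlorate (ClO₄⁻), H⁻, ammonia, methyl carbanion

perchlorate (ClO₄⁻) > ammonia > H⁻ > methyl carbanion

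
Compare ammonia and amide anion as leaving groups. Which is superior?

ammonia is the better leaving group.
pKₐ(NH₄⁺) ≈ 9.2 versus pKₐ(NH₃) ≈ 38: ammonia is the much weaker base.
Neutral but moderately basic; leaves from R–NH₃⁺.

ammonia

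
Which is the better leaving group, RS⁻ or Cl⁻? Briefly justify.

Cl⁻

Cl⁻ is the better leaving group.
pKₐ(HCl) ≈ -7 versus pKₐ(RSH (a thiol)) ≈ 10.5: Cl⁻ is the much weaker base.
Moderately weak base.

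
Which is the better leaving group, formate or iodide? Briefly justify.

iodide

iodide is the better leaving group.
pKₐ(HI) ≈ -10 versus pKₐ(HCOOH) ≈ 3.8: iodide is the much weaker base.
Large, highly polarisable; very weak base.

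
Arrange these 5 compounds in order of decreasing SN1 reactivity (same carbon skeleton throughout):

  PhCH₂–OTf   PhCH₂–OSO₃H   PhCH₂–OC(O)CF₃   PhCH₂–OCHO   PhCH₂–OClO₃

PhCH₂–OTf > PhCH₂–OClO₃ > PhCH₂–OSO₃H > PhCH₂–OC(O)CF₃ > PhCH₂–OCHO

Same R in every case — rank the leaving groups.
A good leaving group is a weak base: the lower the pKₐ of its conjugate acid, the more readily it departs.
PhCH₂–OTf loses OTf⁻: pKₐ(CF₃SO₃H (triflic acid)) ≈ -14
PhCH₂–OClO₃ loses ClO₄⁻: pKₐ(HClO₄) ≈ -10
PhCH₂–OSO₃H loses HSO₄⁻: pKₐ(H₂SO₄) ≈ -3
PhCH₂–OC(O)CF₃ loses CF₃COO⁻: pKₐ(CF₃COOH) ≈ 0.2
PhCH₂–OCHO loses HCOO⁻: pKₐ(HCOOH) ≈ 3.8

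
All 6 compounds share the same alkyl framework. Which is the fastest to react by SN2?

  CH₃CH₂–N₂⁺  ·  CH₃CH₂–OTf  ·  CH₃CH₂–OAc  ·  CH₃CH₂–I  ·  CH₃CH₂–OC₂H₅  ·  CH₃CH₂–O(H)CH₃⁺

Identical carbon frameworks mean the comparison reduces to leaving-group quality.
The more stable X⁻ (or X) is on its own — i.e. the weaker a base it is — the better a leaving group it makes.
CH₃CH₂–N₂⁺ loses N₂: no meaningful conjugate acid; N₂ departs as an exceptionally stable neutral molecule
CH₃CH₂–OTf loses OTf⁻: pKₐ(CF₃SO₃H (triflic acid)) ≈ -14
CH₃CH₂–I loses I⁻: pKₐ(HI) ≈ -10
CH₃CH₂–O(H)CH₃⁺ loses R'OH: pKₐ(R'OH₂⁺) ≈ -2.4
CH₃CH₂–OAc loses AcO⁻: pKₐ(CH₃COOH) ≈ 4.8
CH₃CH₂–OC₂H₅ loses CH₃CH₂O⁻: pKₐ(CH₃CH₂OH) ≈ 16

CH₃CH₂–N₂⁺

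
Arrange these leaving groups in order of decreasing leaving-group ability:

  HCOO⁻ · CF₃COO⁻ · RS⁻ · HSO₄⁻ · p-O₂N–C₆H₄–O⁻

HSO₄⁻: pKₐ(H₂SO₄) ≈ -3 — conjugate base of a strong mineral acid
CF₃COO⁻: pKₐ(CF₃COOH) ≈ 0.2
HCOO⁻: pKₐ(HCOOH) ≈ 3.8 — resonance-stabilised carboxylate
p-O₂N–C₆H₄–O⁻: pKₐ(p-nitrophenol) ≈ 7.2
RS⁻: pKₐ(RSH (a thiol)) ≈ 10.5

HSO₄⁻ > CF₃COO⁻ > HCOO⁻ > p-O₂N–C₆H₄–O⁻ > RS⁻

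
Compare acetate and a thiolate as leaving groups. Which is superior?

acetate

acetate is the better leaving group.
pKₐ(CH₃COOH) ≈ 4.8 versus pKₐ(RSH (a thiol)) ≈ 10.5: acetate is the much weaker base.
Resonance-stabilised but still a weak base.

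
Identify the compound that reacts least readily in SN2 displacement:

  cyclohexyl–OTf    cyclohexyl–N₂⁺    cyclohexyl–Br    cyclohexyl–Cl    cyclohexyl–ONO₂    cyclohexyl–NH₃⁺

With the same alkyl group throughout, only the leaving group differentiates the rates.
Leaving-group ability tracks the stability of the departed species; conjugate-acid pKₐ is the usual yardstick (lower pKₐ → better LG).
cyclohexyl–N₂⁺ loses N₂: no meaningful conjugate acid; N₂ departs as an exceptionally stable neutral molecule
cyclohexyl–OTf loses OTf⁻: pKₐ(CF₃SO₃H (triflic acid)) ≈ -14
cyclohexyl–Br loses Br⁻: pKₐ(HBr) ≈ -9
cyclohexyl–Cl loses Cl⁻: pKₐ(HCl) ≈ -7
cyclohexyl–ONO₂ loses NO₃⁻: pKₐ(HNO₃) ≈ -1.3
cyclohexyl–NH₃⁺ loses NH₃: pKₐ(NH₄⁺) ≈ 9.2

cyclohexyl–NH₃⁺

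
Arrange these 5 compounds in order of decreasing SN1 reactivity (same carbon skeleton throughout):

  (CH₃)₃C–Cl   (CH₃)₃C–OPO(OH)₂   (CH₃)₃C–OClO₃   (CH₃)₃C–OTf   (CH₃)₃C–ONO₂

The skeletons are identical, so relative rate is governed entirely by leaving-group ability.
Leaving-group ability tracks the stability of the departed species; conjugate-acid pKₐ is the usual yardstick (lower pKₐ → better LG).
(CH₃)₃C–OTf loses OTf⁻: pKₐ(CF₃SO₃H (triflic acid)) ≈ -14
(CH₃)₃C–OClO₃ loses ClO₄⁻: pKₐ(HClO₄) ≈ -10
(CH₃)₃C–Cl loses Cl⁻: pKₐ(HCl) ≈ -7
(CH₃)₃C–ONO₂ loses NO₃⁻: pKₐ(HNO₃) ≈ -1.3
(CH₃)₃C–OPO(OH)₂ loses H₂PO₄⁻: pKₐ(H₃PO₄) ≈ 2.1

(CH₃)₃C–OTf > (CH₃)₃C–OClO₃ > (CH₃)₃C–Cl > (CH₃)₃C–ONO₂ > (CH₃)₃C–OPO(OH)₂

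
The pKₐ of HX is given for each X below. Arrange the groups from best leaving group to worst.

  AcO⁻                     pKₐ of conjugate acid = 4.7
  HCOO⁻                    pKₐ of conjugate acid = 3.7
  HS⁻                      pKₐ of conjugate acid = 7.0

HCOO⁻ > AcO⁻ > HS⁻

Lower conjugate-acid pKₐ ⇒ weaker base ⇒ better leaving group.
Sorting by the given values: HCOO⁻ (3.7), AcO⁻ (4.7), HS⁻ (7.0).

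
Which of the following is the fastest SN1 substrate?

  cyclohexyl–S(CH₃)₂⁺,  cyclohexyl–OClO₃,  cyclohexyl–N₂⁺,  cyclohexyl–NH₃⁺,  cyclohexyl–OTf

cyclohexyl–N₂⁺

The skeletons are identical, so relative rate is governed entirely by leaving-group ability.
Leaving-group ability tracks the stability of the departed species; conjugate-acid pKₐ is the usual yardstick (lower pKₐ → better LG).
cyclohexyl–N₂⁺ loses N₂: no meaningful conjugate acid; N₂ departs as an exceptionally stable neutral molecule
cyclohexyl–OTf loses OTf⁻: pKₐ(CF₃SO₃H (triflic acid)) ≈ -14
cyclohexyl–OClO₃ loses ClO₄⁻: pKₐ(HClO₄) ≈ -10
cyclohexyl–S(CH₃)₂⁺ loses SR'₂: pKₐ(R'₂SH⁺) ≈ -7
cyclohexyl–NH₃⁺ loses NH₃: pKₐ(NH₄⁺) ≈ 9.2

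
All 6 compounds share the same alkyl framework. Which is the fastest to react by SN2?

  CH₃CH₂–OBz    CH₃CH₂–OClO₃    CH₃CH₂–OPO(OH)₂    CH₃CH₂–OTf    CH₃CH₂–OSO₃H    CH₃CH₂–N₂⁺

CH₃CH₂–N₂⁺

Identical carbon frameworks mean the comparison reduces to leaving-group quality.
Leaving-group ability tracks the stability of the departed species; conjugate-acid pKₐ is the usual yardstick (lower pKₐ → better LG).
CH₃CH₂–N₂⁺ loses N₂: no meaningful conjugate acid; N₂ departs as an exceptionally stable neutral molecule
CH₃CH₂–OTf loses OTf⁻: pKₐ(CF₃SO₃H (triflic acid)) ≈ -14
CH₃CH₂–OClO₃ loses ClO₄⁻: pKₐ(HClO₄) ≈ -10
CH₃CH₂–OSO₃H loses HSO₄⁻: pKₐ(H₂SO₄) ≈ -3
CH₃CH₂–OPO(OH)₂ loses H₂PO₄⁻: pKₐ(H₃PO₄) ≈ 2.1
CH₃CH₂–OBz loses PhCOO⁻: pKₐ(C₆H₅COOH) ≈ 4.2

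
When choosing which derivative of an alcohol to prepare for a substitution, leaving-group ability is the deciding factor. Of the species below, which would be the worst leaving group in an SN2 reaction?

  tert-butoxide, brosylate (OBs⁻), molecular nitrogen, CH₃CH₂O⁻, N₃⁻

A good leaving group is a weak base: the lower the pKₐ of its conjugate acid, the more readily it departs.
molecular nitrogen: no meaningful conjugate acid; N₂ departs as an exceptionally stable neutral molecule
brosylate (OBs⁻): pKₐ(p-BrC₆H₄SO₃H) ≈ -2.8
N₃⁻: pKₐ(HN₃) ≈ 4.7
CH₃CH₂O⁻: pKₐ(CH₃CH₂OH) ≈ 16
tert-butoxide: pKₐ(t-BuOH) ≈ 18

tert-butoxide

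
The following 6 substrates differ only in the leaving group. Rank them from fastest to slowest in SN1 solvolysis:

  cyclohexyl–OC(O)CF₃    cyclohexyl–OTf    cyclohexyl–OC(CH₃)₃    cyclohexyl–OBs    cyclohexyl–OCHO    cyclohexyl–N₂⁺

cyclohexyl–N₂⁺ > cyclohexyl–OTf > cyclohexyl–OBs > cyclohexyl–OC(O)CF₃ > cyclohexyl–OCHO > cyclohexyl–OC(CH₃)₃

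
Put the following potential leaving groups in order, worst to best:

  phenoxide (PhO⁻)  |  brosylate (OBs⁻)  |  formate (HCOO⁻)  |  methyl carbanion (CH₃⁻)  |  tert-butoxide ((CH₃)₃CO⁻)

brosylate (OBs⁻): pKₐ(p-BrC₆H₄SO₃H) ≈ -2.8
formate (HCOO⁻): pKₐ(HCOOH) ≈ 3.8
phenoxide (PhO⁻): pKₐ(C₆H₅OH (phenol)) ≈ 10
tert-butoxide ((CH₃)₃CO⁻): pKₐ(t-BuOH) ≈ 18
methyl carbanion (CH₃⁻): pKₐ(CH₄) ≈ 48
The question asks for worst first, so the sequence is read in increasing leaving-group ability.

methyl carbanion (CH₃⁻) < tert-butoxide ((CH₃)₃CO⁻) < phenoxide (PhO⁻) < formate (HCOO⁻) < brosylate (OBs⁻)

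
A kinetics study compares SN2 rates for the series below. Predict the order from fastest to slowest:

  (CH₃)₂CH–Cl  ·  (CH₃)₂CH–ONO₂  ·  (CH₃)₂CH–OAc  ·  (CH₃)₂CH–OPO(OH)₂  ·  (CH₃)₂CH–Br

(CH₃)₂CH–Br > (CH₃)₂CH–Cl > (CH₃)₂CH–ONO₂ > (CH₃)₂CH–OPO(OH)₂ > (CH₃)₂CH–OAc

The skeletons are identical, so relative rate is governed entirely by leaving-group ability.
A good leaving group is a weak base: the lower the pKₐ of its conjugate acid, the more readily it departs.
(CH₃)₂CH–Br loses Br⁻: pKₐ(HBr) ≈ -9
(CH₃)₂CH–Cl loses Cl⁻: pKₐ(HCl) ≈ -7
(CH₃)₂CH–ONO₂ loses NO₃⁻: pKₐ(HNO₃) ≈ -1.3
(CH₃)₂CH–OPO(OH)₂ loses H₂PO₄⁻: pKₐ(H₃PO₄) ≈ 2.1
(CH₃)₂CH–OAc loses AcO⁻: pKₐ(CH₃COOH) ≈ 4.8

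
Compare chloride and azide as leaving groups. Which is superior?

chloride

chloride is the better leaving group.
pKₐ(HCl) ≈ -7 versus pKₐ(HN₃) ≈ 4.7: chloride is the much weaker base.
Moderately weak base.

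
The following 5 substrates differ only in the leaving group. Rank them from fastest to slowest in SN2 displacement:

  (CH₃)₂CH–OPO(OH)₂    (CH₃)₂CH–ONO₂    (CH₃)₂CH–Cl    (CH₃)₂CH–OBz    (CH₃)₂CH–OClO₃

(CH₃)₂CH–OClO₃ > (CH₃)₂CH–Cl > (CH₃)₂CH–ONO₂ > (CH₃)₂CH–OPO(OH)₂ > (CH₃)₂CH–OBz

The skeletons are identical, so relative rate is governed entirely by leaving-group ability.
A good leaving group is a weak base: the lower the pKₐ of its conjugate acid, the more readily it departs.
(CH₃)₂CH–OClO₃ loses ClO₄⁻: pKₐ(HClO₄) ≈ -10
(CH₃)₂CH–Cl loses Cl⁻: pKₐ(HCl) ≈ -7
(CH₃)₂CH–ONO₂ loses NO₃⁻: pKₐ(HNO₃) ≈ -1.3
(CH₃)₂CH–OPO(OH)₂ loses H₂PO₄⁻: pKₐ(H₃PO₄) ≈ 2.1
(CH₃)₂CH–OBz loses PhCOO⁻: pKₐ(C₆H₅COOH) ≈ 4.2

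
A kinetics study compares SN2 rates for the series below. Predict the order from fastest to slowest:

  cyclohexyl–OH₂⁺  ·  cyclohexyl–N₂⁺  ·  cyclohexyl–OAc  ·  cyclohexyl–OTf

cyclohexyl–N₂⁺ > cyclohexyl–OTf > cyclohexyl–OH₂⁺ > cyclohexyl–OAc

Identical carbon frameworks mean the comparison reduces to leaving-group quality.
Rank by basicity of the departing species: weakest base leaves most easily.
cyclohexyl–N₂⁺ loses N₂: no meaningful conjugate acid; N₂ departs as an exceptionally stable neutral molecule
cyclohexyl–OTf loses OTf⁻: pKₐ(CF₃SO₃H (triflic acid)) ≈ -14
cyclohexyl–OH₂⁺ loses H₂O: pKₐ(H₃O⁺) ≈ -1.7
cyclohexyl–OAc loses AcO⁻: pKₐ(CH₃COOH) ≈ 4.8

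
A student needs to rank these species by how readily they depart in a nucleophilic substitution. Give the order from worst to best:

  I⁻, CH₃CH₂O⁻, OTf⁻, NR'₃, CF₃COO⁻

CH₃CH₂O⁻ < NR'₃ < CF₃COO⁻ < I⁻ < OTf⁻

OTf⁻: pKₐ(CF₃SO₃H (triflic acid)) ≈ -14
I⁻: pKₐ(HI) ≈ -10 — large, highly polarisable; very weak base
CF₃COO⁻: pKₐ(CF₃COOH) ≈ 0.2
NR'₃: pKₐ(R'₃NH⁺) ≈ 10.7 — neutral but still a fairly strong base; Hofmann-elimination LG
CH₃CH₂O⁻: pKₐ(CH₃CH₂OH) ≈ 16 — strong base; alkoxides do not leave unassisted
Listed from poorest to best leaving group as asked.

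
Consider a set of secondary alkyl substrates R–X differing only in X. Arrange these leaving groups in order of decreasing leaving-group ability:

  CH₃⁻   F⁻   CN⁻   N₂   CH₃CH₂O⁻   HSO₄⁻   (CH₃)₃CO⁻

N₂ > HSO₄⁻ > F⁻ > CN⁻ > CH₃CH₂O⁻ > (CH₃)₃CO⁻ > CH₃⁻

A good leaving group is a weak base: the lower the pKₐ of its conjugate acid, the more readily it departs.
N₂: no meaningful conjugate acid; N₂ departs as an exceptionally stable neutral molecule
HSO₄⁻: pKₐ(H₂SO₄) ≈ -3
F⁻: pKₐ(HF) ≈ 3.2
CN⁻: pKₐ(HCN) ≈ 9.2
CH₃CH₂O⁻: pKₐ(CH₃CH₂OH) ≈ 16
(CH₃)₃CO⁻: pKₐ(t-BuOH) ≈ 18
CH₃⁻: pKₐ(CH₄) ≈ 48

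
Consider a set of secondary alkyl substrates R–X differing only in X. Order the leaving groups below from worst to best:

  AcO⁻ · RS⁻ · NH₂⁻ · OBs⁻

NH₂⁻ < RS⁻ < AcO⁻ < OBs⁻

OBs⁻: pKₐ(p-BrC₆H₄SO₃H) ≈ -2.8 — arenesulfonate with a p-bromo substituent
AcO⁻: pKₐ(CH₃COOH) ≈ 4.8
RS⁻: pKₐ(RSH (a thiol)) ≈ 10.5 — moderately basic; rarely leaves without activation
NH₂⁻: pKₐ(NH₃) ≈ 38
The question asks for worst first, so the sequence is read in increasing leaving-group ability.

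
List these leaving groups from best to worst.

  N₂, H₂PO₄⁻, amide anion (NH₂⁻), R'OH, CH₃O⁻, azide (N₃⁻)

The more stable X⁻ (or X) is on its own — i.e. the weaker a base it is — the better a leaving group it makes.
N₂: no meaningful conjugate acid; N₂ departs as an exceptionally stable neutral molecule
R'OH: pKₐ(R'OH₂⁺) ≈ -2.4 — neutral; leaves from a protonated ether (an oxonium ion, R–O(H)R'⁺)
H₂PO₄⁻: pKₐ(H₃PO₄) ≈ 2.1
azide (N₃⁻): pKₐ(HN₃) ≈ 4.7 — linear, resonance-stabilised
CH₃O⁻: pKₐ(CH₃OH) ≈ 15.5 — strong base; alkoxides do not leave unassisted
amide anion (NH₂⁻): pKₐ(NH₃) ≈ 38 — extremely strong base; never a leaving group

N₂ > R'OH > H₂PO₄⁻ > azide (N₃⁻) > CH₃O⁻ > amide anion (NH₂⁻)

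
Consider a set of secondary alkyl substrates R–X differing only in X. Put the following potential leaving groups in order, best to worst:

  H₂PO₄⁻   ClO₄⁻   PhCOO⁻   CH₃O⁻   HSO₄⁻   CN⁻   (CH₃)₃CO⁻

ClO₄⁻ > HSO₄⁻ > H₂PO₄⁻ > PhCOO⁻ > CN⁻ > CH₃O⁻ > (CH₃)₃CO⁻

Rank by basicity of the departing species: weakest base leaves most easily.
ClO₄⁻: pKₐ(HClO₄) ≈ -10 — extremely weak base; rarely used for safety reasons
HSO₄⁻: pKₐ(H₂SO₄) ≈ -3 — conjugate base of a strong mineral acid
H₂PO₄⁻: pKₐ(H₃PO₄) ≈ 2.1
PhCOO⁻: pKₐ(C₆H₅COOH) ≈ 4.2
CN⁻: pKₐ(HCN) ≈ 9.2
CH₃O⁻: pKₐ(CH₃OH) ≈ 15.5 — strong base; alkoxides do not leave unassisted
(CH₃)₃CO⁻: pKₐ(t-BuOH) ≈ 18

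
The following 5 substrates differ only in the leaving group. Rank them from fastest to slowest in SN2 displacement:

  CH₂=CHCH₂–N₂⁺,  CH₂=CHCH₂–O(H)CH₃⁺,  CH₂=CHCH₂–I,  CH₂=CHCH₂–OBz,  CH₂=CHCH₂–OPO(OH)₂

Identical carbon frameworks mean the comparison reduces to leaving-group quality.
The more stable X⁻ (or X) is on its own — i.e. the weaker a base it is — the better a leaving group it makes.
CH₂=CHCH₂–N₂⁺ loses N₂: no meaningful conjugate acid; N₂ departs as an exceptionally stable neutral molecule
CH₂=CHCH₂–I loses I⁻: pKₐ(HI) ≈ -10
CH₂=CHCH₂–O(H)CH₃⁺ loses R'OH: pKₐ(R'OH₂⁺) ≈ -2.4
CH₂=CHCH₂–OPO(OH)₂ loses H₂PO₄⁻: pKₐ(H₃PO₄) ≈ 2.1
CH₂=CHCH₂–OBz loses PhCOO⁻: pKₐ(C₆H₅COOH) ≈ 4.2

CH₂=CHCH₂–N₂⁺ > CH₂=CHCH₂–I > CH₂=CHCH₂–O(H)CH₃⁺ > CH₂=CHCH₂–OPO(OH)₂ > CH₂=CHCH₂–OBz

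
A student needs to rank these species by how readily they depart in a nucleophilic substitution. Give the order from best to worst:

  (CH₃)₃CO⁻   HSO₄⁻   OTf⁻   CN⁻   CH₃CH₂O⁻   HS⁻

OTf⁻ > HSO₄⁻ > HS⁻ > CN⁻ > CH₃CH₂O⁻ > (CH₃)₃CO⁻

The more stable X⁻ (or X) is on its own — i.e. the weaker a base it is — the better a leaving group it makes.
OTf⁻: pKₐ(CF₃SO₃H (triflic acid)) ≈ -14
HSO₄⁻: pKₐ(H₂SO₄) ≈ -3
HS⁻: pKₐ(H₂S) ≈ 7
CN⁻: pKₐ(HCN) ≈ 9.2
CH₃CH₂O⁻: pKₐ(CH₃CH₂OH) ≈ 16
(CH₃)₃CO⁻: pKₐ(t-BuOH) ≈ 18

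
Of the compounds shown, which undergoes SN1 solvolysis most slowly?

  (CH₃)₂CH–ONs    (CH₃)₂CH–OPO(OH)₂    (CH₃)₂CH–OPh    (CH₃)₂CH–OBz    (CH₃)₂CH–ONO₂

Same R in every case — rank the leaving groups.
The more stable X⁻ (or X) is on its own — i.e. the weaker a base it is — the better a leaving group it makes.
(CH₃)₂CH–ONs loses ONs⁻: pKₐ(p-O₂NC₆H₄SO₃H) ≈ -3.5
(CH₃)₂CH–ONO₂ loses NO₃⁻: pKₐ(HNO₃) ≈ -1.3
(CH₃)₂CH–OPO(OH)₂ loses H₂PO₄⁻: pKₐ(H₃PO₄) ≈ 2.1
(CH₃)₂CH–OBz loses PhCOO⁻: pKₐ(C₆H₅COOH) ≈ 4.2
(CH₃)₂CH–OPh loses PhO⁻: pKₐ(C₆H₅OH (phenol)) ≈ 10

(CH₃)₂CH–OPh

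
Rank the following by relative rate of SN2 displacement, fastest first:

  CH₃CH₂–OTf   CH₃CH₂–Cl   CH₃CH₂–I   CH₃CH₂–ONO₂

CH₃CH₂–OTf > CH₃CH₂–I > CH₃CH₂–Cl > CH₃CH₂–ONO₂

The skeletons are identical, so relative rate is governed entirely by leaving-group ability.
Rank by basicity of the departing species: weakest base leaves most easily.
CH₃CH₂–OTf loses OTf⁻: pKₐ(CF₃SO₃H (triflic acid)) ≈ -14
CH₃CH₂–I loses I⁻: pKₐ(HI) ≈ -10
CH₃CH₂–Cl loses Cl⁻: pKₐ(HCl) ≈ -7
CH₃CH₂–ONO₂ loses NO₃⁻: pKₐ(HNO₃) ≈ -1.3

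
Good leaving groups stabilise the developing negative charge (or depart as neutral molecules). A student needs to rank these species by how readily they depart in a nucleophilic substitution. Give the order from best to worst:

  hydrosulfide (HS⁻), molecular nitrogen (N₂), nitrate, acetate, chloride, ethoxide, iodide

molecular nitrogen (N₂): no meaningful conjugate acid; N₂ departs as an exceptionally stable neutral molecule
iodide: pKₐ(HI) ≈ -10
chloride: pKₐ(HCl) ≈ -7
nitrate: pKₐ(HNO₃) ≈ -1.3
acetate: pKₐ(CH₃COOH) ≈ 4.8
hydrosulfide (HS⁻): pKₐ(H₂S) ≈ 7
ethoxide: pKₐ(CH₃CH₂OH) ≈ 16

molecular nitrogen (N₂) > iodide > chloride > nitrate > acetate > hydrosulfide (HS⁻) > ethoxide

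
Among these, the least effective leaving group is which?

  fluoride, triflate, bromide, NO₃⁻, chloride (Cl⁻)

A good leaving group is a weak base: the lower the pKₐ of its conjugate acid, the more readily it departs.
triflate: pKₐ(CF₃SO₃H (triflic acid)) ≈ -14
bromide: pKₐ(HBr) ≈ -9
chloride (Cl⁻): pKₐ(HCl) ≈ -7
NO₃⁻: pKₐ(HNO₃) ≈ -1.3
fluoride: pKₐ(HF) ≈ 3.2

fluoride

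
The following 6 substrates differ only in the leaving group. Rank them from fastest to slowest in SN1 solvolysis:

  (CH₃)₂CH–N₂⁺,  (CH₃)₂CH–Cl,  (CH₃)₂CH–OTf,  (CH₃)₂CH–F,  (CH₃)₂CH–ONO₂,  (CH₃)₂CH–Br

Identical carbon frameworks mean the comparison reduces to leaving-group quality.
A good leaving group is a weak base: the lower the pKₐ of its conjugate acid, the more readily it departs.
(CH₃)₂CH–N₂⁺ loses N₂: no meaningful conjugate acid; N₂ departs as an exceptionally stable neutral molecule
(CH₃)₂CH–OTf loses OTf⁻: pKₐ(CF₃SO₃H (triflic acid)) ≈ -14
(CH₃)₂CH–Br loses Br⁻: pKₐ(HBr) ≈ -9
(CH₃)₂CH–Cl loses Cl⁻: pKₐ(HCl) ≈ -7
(CH₃)₂CH–ONO₂ loses NO₃⁻: pKₐ(HNO₃) ≈ -1.3
(CH₃)₂CH–F loses F⁻: pKₐ(HF) ≈ 3.2

(CH₃)₂CH–N₂⁺ > (CH₃)₂CH–OTf > (CH₃)₂CH–Br > (CH₃)₂CH–Cl > (CH₃)₂CH–ONO₂ > (CH₃)₂CH–F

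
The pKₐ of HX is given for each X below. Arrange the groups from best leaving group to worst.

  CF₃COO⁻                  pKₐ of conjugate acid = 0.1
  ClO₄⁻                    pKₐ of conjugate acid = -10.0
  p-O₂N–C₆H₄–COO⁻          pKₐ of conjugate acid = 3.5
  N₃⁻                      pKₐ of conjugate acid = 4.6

ClO₄⁻ > CF₃COO⁻ > p-O₂N–C₆H₄–COO⁻ > N₃⁻

Lower conjugate-acid pKₐ ⇒ weaker base ⇒ better leaving group.
Sorting by the given values: ClO₄⁻ (-10.0), CF₃COO⁻ (0.1), p-O₂N–C₆H₄–COO⁻ (3.5), N₃⁻ (4.6).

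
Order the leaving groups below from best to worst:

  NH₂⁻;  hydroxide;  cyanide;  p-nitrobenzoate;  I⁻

Leaving-group ability tracks the stability of the departed species; conjugate-acid pKₐ is the usual yardstick (lower pKₐ → better LG).
I⁻: pKₐ(HI) ≈ -10 — large, highly polarisable; very weak base
p-nitrobenzoate: pKₐ(p-nitrobenzoic acid) ≈ 3.4 — electron-withdrawing nitro group stabilises the carboxylate
cyanide: pKₐ(HCN) ≈ 9.2 — sp carbon stabilises the charge somewhat, but still a poor LG
hydroxide: pKₐ(H₂O) ≈ 15.7
NH₂⁻: pKₐ(NH₃) ≈ 38 — extremely strong base; never a leaving group

I⁻ > p-nitrobenzoate > cyanide > hydroxide > NH₂⁻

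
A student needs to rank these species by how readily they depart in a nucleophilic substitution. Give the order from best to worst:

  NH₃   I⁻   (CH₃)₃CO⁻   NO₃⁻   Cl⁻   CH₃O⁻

I⁻ > Cl⁻ > NO₃⁻ > NH₃ > CH₃O⁻ > (CH₃)₃CO⁻

The more stable X⁻ (or X) is on its own — i.e. the weaker a base it is — the better a leaving group it makes.
I⁻: pKₐ(HI) ≈ -10
Cl⁻: pKₐ(HCl) ≈ -7
NO₃⁻: pKₐ(HNO₃) ≈ -1.3 — resonance-delocalised over three oxygens
NH₃: pKₐ(NH₄⁺) ≈ 9.2 — neutral but moderately basic; leaves from R–NH₃⁺
CH₃O⁻: pKₐ(CH₃OH) ≈ 15.5
(CH₃)₃CO⁻: pKₐ(t-BuOH) ≈ 18 — bulky, strongly basic alkoxide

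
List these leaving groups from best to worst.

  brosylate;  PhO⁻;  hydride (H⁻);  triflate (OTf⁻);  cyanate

A good leaving group is a weak base: the lower the pKₐ of its conjugate acid, the more readily it departs.
triflate (OTf⁻): pKₐ(CF₃SO₃H (triflic acid)) ≈ -14
brosylate: pKₐ(p-BrC₆H₄SO₃H) ≈ -2.8 — arenesulfonate with a p-bromo substituent
cyanate: pKₐ(HOCN) ≈ 3.5
PhO⁻: pKₐ(C₆H₅OH (phenol)) ≈ 10 — resonance into the ring helps, but still a poor LG
hydride (H⁻): pKₐ(H₂) ≈ 36

triflate (OTf⁻) > brosylate > cyanate > PhO⁻ > hydride (H⁻)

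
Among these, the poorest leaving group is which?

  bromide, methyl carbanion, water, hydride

methyl carbanion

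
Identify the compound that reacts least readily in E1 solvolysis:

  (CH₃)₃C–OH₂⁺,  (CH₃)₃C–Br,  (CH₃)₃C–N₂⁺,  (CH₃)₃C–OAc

(CH₃)₃C–OAc

With the same alkyl group throughout, only the leaving group differentiates the rates.
The more stable X⁻ (or X) is on its own — i.e. the weaker a base it is — the better a leaving group it makes.
(CH₃)₃C–N₂⁺ loses N₂: no meaningful conjugate acid; N₂ departs as an exceptionally stable neutral molecule
(CH₃)₃C–Br loses Br⁻: pKₐ(HBr) ≈ -9
(CH₃)₃C–OH₂⁺ loses H₂O: pKₐ(H₃O⁺) ≈ -1.7
(CH₃)₃C–OAc loses AcO⁻: pKₐ(CH₃COOH) ≈ 4.8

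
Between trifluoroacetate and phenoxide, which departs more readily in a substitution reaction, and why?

trifluoroacetate

trifluoroacetate is the better leaving group.
pKₐ(CF₃COOH) ≈ 0.2 versus pKₐ(C₆H₅OH (phenol)) ≈ 10: trifluoroacetate is the much weaker base.
Strongly electron-withdrawing CF₃ stabilises the carboxylate.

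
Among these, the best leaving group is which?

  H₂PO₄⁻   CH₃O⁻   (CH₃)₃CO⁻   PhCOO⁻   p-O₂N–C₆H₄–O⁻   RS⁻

H₂PO₄⁻

Leaving-group ability tracks the stability of the departed species; conjugate-acid pKₐ is the usual yardstick (lower pKₐ → better LG).
H₂PO₄⁻: pKₐ(H₃PO₄) ≈ 2.1
PhCOO⁻: pKₐ(C₆H₅COOH) ≈ 4.2
p-O₂N–C₆H₄–O⁻: pKₐ(p-nitrophenol) ≈ 7.2
RS⁻: pKₐ(RSH (a thiol)) ≈ 10.5
CH₃O⁻: pKₐ(CH₃OH) ≈ 15.5
(CH₃)₃CO⁻: pKₐ(t-BuOH) ≈ 18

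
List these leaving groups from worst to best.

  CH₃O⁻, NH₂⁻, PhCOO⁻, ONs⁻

A good leaving group is a weak base: the lower the pKₐ of its conjugate acid, the more readily it departs.
ONs⁻: pKₐ(p-O₂NC₆H₄SO₃H) ≈ -3.5
PhCOO⁻: pKₐ(C₆H₅COOH) ≈ 4.2
CH₃O⁻: pKₐ(CH₃OH) ≈ 15.5
NH₂⁻: pKₐ(NH₃) ≈ 38 — extremely strong base; never a leaving group
Listed from poorest to best leaving group as asked.

NH₂⁻ < CH₃O⁻ < PhCOO⁻ < ONs⁻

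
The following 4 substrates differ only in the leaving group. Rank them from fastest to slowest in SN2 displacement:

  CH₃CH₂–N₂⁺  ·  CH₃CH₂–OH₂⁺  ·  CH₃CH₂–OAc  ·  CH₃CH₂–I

CH₃CH₂–N₂⁺ > CH₃CH₂–I > CH₃CH₂–OH₂⁺ > CH₃CH₂–OAc

With the same alkyl group throughout, only the leaving group differentiates the rates.
The more stable X⁻ (or X) is on its own — i.e. the weaker a base it is — the better a leaving group it makes.
CH₃CH₂–N₂⁺ loses N₂: no meaningful conjugate acid; N₂ departs as an exceptionally stable neutral molecule
CH₃CH₂–I loses I⁻: pKₐ(HI) ≈ -10
CH₃CH₂–OH₂⁺ loses H₂O: pKₐ(H₃O⁺) ≈ -1.7
CH₃CH₂–OAc loses AcO⁻: pKₐ(CH₃COOH) ≈ 4.8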